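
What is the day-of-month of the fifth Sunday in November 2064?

November 1, 2064 is a Saturday, so the first Sunday is the 2nd.
The fifth Sunday is 2 + 28 = 30.

30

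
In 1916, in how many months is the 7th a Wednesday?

Check the 7th of each month of 1916: Jan 7: Fri, Feb 7: Mon, Mar 7: Tue, Apr 7: Fri, May 7: Sun, Jun 7: Wed, Jul 7: Fri, Aug 7: Mon, Sep 7: Thu, Oct 7: Sat, Nov 7: Tue, Dec 7: Thu.
Wednesday occurs in June — 1 month.

1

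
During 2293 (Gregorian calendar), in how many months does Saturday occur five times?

A month of length L has five Saturdays iff its first Saturday is on day ≤ L−28 (so day 1–3 in a 31-day month, 1–2 in a 30-day month, day 1 in a leap February).
Checking each month of 2293: Jan starts Sun (31d); Feb starts Wed (28d); Mar starts Wed (31d); Apr starts Sat (30d) ✓; May starts Mon (31d); Jun starts Thu (30d); Jul starts Sat (31d) ✓; Aug starts Tue (31d); Sep starts Fri (30d) ✓; Oct starts Sun (31d); Nov starts Wed (30d); Dec starts Fri (31d) ✓.
Five-Saturday months: April, July, September, December → 4.

4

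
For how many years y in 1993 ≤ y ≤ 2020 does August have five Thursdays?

August has 31 days; it has five Thursdays when Thursday falls among the first (month-length − 28) days — i.e. when August 1 is one of Thursday/Wednesday/Tuesday.
August 1 by year: 1993:Sun 1994:Mon 1995:Tue✓ 1996:Thu✓ 1997:Fri 1998:Sat 1999:Sun 2000:Tue✓ 2001:Wed✓ 2002:Thu✓ 2003:Fri 2004:Sun 2005:Mon 2006:Tue✓ 2007:Wed✓ 2008:Fri 2009:Sat 2010:Sun 2011:Mon 2012:Wed✓ 2013:Thu✓ 2014:Fri 2015:Sat 2016:Mon 2017:Tue✓ 2018:Wed✓ 2019:Thu✓ 2020:Sat
Years with five Thursdays: 1995, 1996, 2000, 2001, 2002, 2006, 2007, 2012, 2013, 2017, 2018, 2019 → 12.

12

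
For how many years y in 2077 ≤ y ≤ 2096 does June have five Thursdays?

June has 30 days; it has five Thursdays when Thursday falls among the first (month-length − 28) days — i.e. when June 1 is one of Thursday/Wednesday.
June 1 by year: 2077:Tue 2078:Wed✓ 2079:Thu✓ 2080:Sat 2081:Sun 2082:Mon 2083:Tue 2084:Thu✓ 2085:Fri 2086:Sat 2087:Sun 2088:Tue 2089:Wed✓ 2090:Thu✓ 2091:Fri 2092:Sun 2093:Mon 2094:Tue 2095:Wed✓ 2096:Fri
Years with five Thursdays: 2078, 2079, 2084, 2089, 2090, 2095 → 6.

6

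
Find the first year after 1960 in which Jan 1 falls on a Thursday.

Jan 1 advances by 2 weekdays after a leap year and by 1 after a common year.
1960: Jan 1 is Friday (leap).
1961: Sunday
1962: Monday
1963: Tuesday
1964: Wednesday (leap)
1965: Friday
1966: Saturday
1967: Sunday
1968: Monday (leap)
1969: Wednesday
1970: Thursday
1970 begins on a Thursday

1970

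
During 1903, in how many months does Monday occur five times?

A month of length L has five Mondays iff its first Monday is on day ≤ L−28 (so day 1–3 in a 31-day month, 1–2 in a 30-day month, day 1 in a leap February).
Checking each month of 1903: Jan starts Thu (31d); Feb starts Sun (28d); Mar starts Sun (31d) ✓; Apr starts Wed (30d); May starts Fri (31d); Jun starts Mon (30d) ✓; Jul starts Wed (31d); Aug starts Sat (31d) ✓; Sep starts Tue (30d); Oct starts Thu (31d); Nov starts Sun (30d) ✓; Dec starts Tue (31d).
Five-Monday months: March, June, August, November → 4.

4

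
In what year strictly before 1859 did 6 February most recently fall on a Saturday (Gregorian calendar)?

1858

From one year to the next, a fixed date's weekday advances by 1, or by 2 when a Feb 29 lies between the two dates.
1859: February 6 is Sunday.
1858: Saturday (−1)
6 February falls on a Saturday in 1858.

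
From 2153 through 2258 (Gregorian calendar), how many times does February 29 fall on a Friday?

4

Leap years in 2153–2258: 25 of them.
Feb 29 weekday advances by 5 (mod 7) from one leap year to the next four years later (or differs when a century non-leap intervenes).
Leap-day weekdays: 2156:Sun 2160:Fri✓ 2164:Wed 2168:Mon 2172:Sat 2176:Thu 2180:Tue 2184:Sun 2188:Fri✓ 2192:Wed 2196:Mon 2204:Wed 2208:Mon 2212:Sat 2216:Thu 2220:Tue 2224:Sun 2228:Fri✓ 2232:Wed 2236:Mon 2240:Sat 2244:Thu 2248:Tue 2252:Sun 2256:Fri✓
Friday: 2160, 2188, 2228, 2256 → 4.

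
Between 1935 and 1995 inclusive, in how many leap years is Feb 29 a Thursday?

2

Leap years in 1935–1995: 15 of them.
Feb 29 weekday advances by 5 (mod 7) from one leap year to the next four years later (or differs when a century non-leap intervenes).
Leap-day weekdays: 1936:Sat 1940:Thu✓ 1944:Tue 1948:Sun 1952:Fri 1956:Wed 1960:Mon 1964:Sat 1968:Thu✓ 1972:Tue 1976:Sun 1980:Fri 1984:Wed 1988:Mon 1992:Sat
Thursday: 1940, 1968 → 2.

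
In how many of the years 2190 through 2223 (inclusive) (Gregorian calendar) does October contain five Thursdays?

16

October has 31 days; it has five Thursdays when Thursday falls among the first (month-length − 28) days — i.e. when October 1 is one of Thursday/Wednesday/Tuesday.
October 1 by year: 2190:Fri 2191:Sat 2192:Mon 2193:Tue✓ 2194:Wed✓ 2195:Thu✓ 2196:Sat 2197:Sun 2198:Mon 2199:Tue✓ 2200:Wed✓ 2201:Thu✓ 2202:Fri 2203:Sat 2204:Mon …(4 more)… 2209:Sun 2210:Mon 2211:Tue✓ 2212:Thu✓ 2213:Fri 2214:Sat 2215:Sun 2216:Tue✓ 2217:Wed✓ 2218:Thu✓ 2219:Fri 2220:Sun 2221:Mon 2222:Tue✓ 2223:Wed✓
Years with five Thursdays: 2193, 2194, 2195, 2199, 2200, 2201, 2205, 2206, 2207, 2211, 2212, 2216, 2217, 2218, 2222, 2223 → 16.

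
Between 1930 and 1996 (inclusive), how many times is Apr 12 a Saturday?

9

Track Apr 12's weekday year by year (advancing +1, or +2 across a Feb 29):
  1930: Sat ✓  1931: Sun (+1)  1932: Tue (+2)  1933: Wed (+1)  1934: Thu (+1)
  1935: Fri (+1)  1936: Sun (+2)  1937: Mon (+1)  1938: Tue (+1)  1939: Wed (+1)
  1940: Fri (+2)  1941: Sat (+1) ✓  1942: Sun (+1)  1943: Mon (+1)  … (39 more years) …
  1983: Tue (+1)  1984: Thu (+2)  1985: Fri (+1)  1986: Sat (+1) ✓  1987: Sun (+1)
  1988: Tue (+2)  1989: Wed (+1)  1990: Thu (+1)  1991: Fri (+1)  1992: Sun (+2)
  1993: Mon (+1)  1994: Tue (+1)  1995: Wed (+1)  1996: Fri (+2)
Saturday years: 1930, 1941, 1947, 1952, 1958, 1969, 1975, 1980, 1986 — 9 in total.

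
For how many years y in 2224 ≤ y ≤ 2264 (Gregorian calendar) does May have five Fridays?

17

May has 31 days; it has five Fridays when Friday falls among the first (month-length − 28) days — i.e. when May 1 is one of Friday/Thursday/Wednesday.
May 1 by year: 2224:Sat 2225:Sun 2226:Mon 2227:Tue 2228:Thu✓ 2229:Fri✓ 2230:Sat 2231:Sun 2232:Tue 2233:Wed✓ 2234:Thu✓ 2235:Fri✓ 2236:Sun 2237:Mon 2238:Tue …(11 more)… 2250:Wed✓ 2251:Thu✓ 2252:Sat 2253:Sun 2254:Mon 2255:Tue 2256:Thu✓ 2257:Fri✓ 2258:Sat 2259:Sun 2260:Tue 2261:Wed✓ 2262:Thu✓ 2263:Fri✓ 2264:Sun
Years with five Fridays: 2228, 2229, 2233, 2234, 2235, 2239, 2240, 2244, 2245, 2246, 2250, 2251, 2256, 2257, 2261, 2262, 2263 → 17.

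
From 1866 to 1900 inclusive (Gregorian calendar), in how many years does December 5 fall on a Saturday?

5

Track December 5's weekday year by year (advancing +1, or +2 across a Feb 29):
  1866: Wed  1867: Thu (+1)  1868: Sat (+2) ✓  1869: Sun (+1)  1870: Mon (+1)
  1871: Tue (+1)  1872: Thu (+2)  1873: Fri (+1)  1874: Sat (+1) ✓  1875: Sun (+1)
  1876: Tue (+2)  1877: Wed (+1)  1878: Thu (+1)  1879: Fri (+1)  … (7 more years) …
  1887: Mon (+1)  1888: Wed (+2)  1889: Thu (+1)  1890: Fri (+1)  1891: Sat (+1) ✓
  1892: Mon (+2)  1893: Tue (+1)  1894: Wed (+1)  1895: Thu (+1)  1896: Sat (+2) ✓
  1897: Sun (+1)  1898: Mon (+1)  1899: Tue (+1)  1900: Wed (+1)
Saturday years: 1868, 1874, 1885, 1891, 1896 — 5 in total.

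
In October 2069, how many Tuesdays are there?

October 2069 has 31 days and begins on Tuesday.
The first Tuesday is October 1.
Tuesdays fall on 1, 8, 15, 22, 29 — that's 5.

5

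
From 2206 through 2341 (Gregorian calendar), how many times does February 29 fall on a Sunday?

4

Leap years in 2206–2341: 33 of them.
Feb 29 weekday advances by 5 (mod 7) from one leap year to the next four years later (or differs when a century non-leap intervenes).
Leap-day weekdays: 2208:Mon 2212:Sat 2216:Thu 2220:Tue 2224:Sun✓ 2228:Fri 2232:Wed 2236:Mon 2240:Sat 2244:Thu 2248:Tue 2252:Sun✓ 2256:Fri …(7 more)… 2288:Wed 2292:Mon 2296:Sat 2304:Mon 2308:Sat 2312:Thu 2316:Tue 2320:Sun✓ 2324:Fri 2328:Wed 2332:Mon 2336:Sat 2340:Thu
Sunday: 2224, 2252, 2280, 2320 → 4.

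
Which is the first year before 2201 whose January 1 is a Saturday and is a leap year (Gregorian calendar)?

Jan 1 advances by 2 weekdays after a leap year and by 1 after a common year.
2201: Jan 1 is Thursday.
2200: Wednesday
2199: Tuesday
2198: Monday
2197: Sunday
2196: Friday (leap)
2195: Thursday
2194: Wednesday
2193: Tuesday
2192: Sunday (leap)
2191: Saturday
2190: Friday
2189: Thursday
2188: Tuesday (leap)
2187: Monday
2186: Sunday
2185: Saturday
2184: Thursday (leap)
2183: Wednesday
2182: Tuesday
2181: Monday
2180: Saturday (leap)
2180 begins on a Saturday and is a leap year.

2180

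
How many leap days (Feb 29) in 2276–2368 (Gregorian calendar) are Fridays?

3

Leap years in 2276–2368: 23 of them.
Feb 29 weekday advances by 5 (mod 7) from one leap year to the next four years later (or differs when a century non-leap intervenes).
Leap-day weekdays: 2276:Tue 2280:Sun 2284:Fri✓ 2288:Wed 2292:Mon 2296:Sat 2304:Mon 2308:Sat 2312:Thu 2316:Tue 2320:Sun 2324:Fri✓ 2328:Wed 2332:Mon 2336:Sat 2340:Thu 2344:Tue 2348:Sun 2352:Fri✓ 2356:Wed 2360:Mon 2364:Sat 2368:Thu
Friday: 2284, 2324, 2352 → 3.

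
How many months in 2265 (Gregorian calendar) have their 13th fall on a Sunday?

Check the 13th of each month of 2265: Jan 13: Fri, Feb 13: Mon, Mar 13: Mon, Apr 13: Thu, May 13: Sat, Jun 13: Tue, Jul 13: Thu, Aug 13: Sun, Sep 13: Wed, Oct 13: Fri, Nov 13: Mon, Dec 13: Wed.
Sunday occurs in August — 1 month.

1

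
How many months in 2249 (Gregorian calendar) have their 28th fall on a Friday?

Check the 28th of each month of 2249: Jan 28: Sun, Feb 28: Wed, Mar 28: Wed, Apr 28: Sat, May 28: Mon, Jun 28: Thu, Jul 28: Sat, Aug 28: Tue, Sep 28: Fri, Oct 28: Sun, Nov 28: Wed, Dec 28: Fri.
Friday occurs in September, December — 2 months.

2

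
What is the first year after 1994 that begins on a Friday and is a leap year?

2016

Jan 1 advances by 2 weekdays after a leap year and by 1 after a common year.
1994: Jan 1 is Saturday.
1995: Sunday
1996: Monday (leap)
1997: Wednesday
1998: Thursday
1999: Friday
2000: Saturday (leap)
2001: Monday
2002: Tuesday
2003: Wednesday
2004: Thursday (leap)
2005: Saturday
2006: Sunday
2007: Monday
2008: Tuesday (leap)
2009: Thursday
2010: Friday
2011: Saturday
2012: Sunday (leap)
2013: Tuesday
2014: Wednesday
2015: Thursday
2016: Friday (leap)
2016 begins on a Friday and is a leap year.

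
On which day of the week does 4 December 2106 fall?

Saturday

January 1, 2106 is a Friday.
December 4 is day 338 of the year, i.e. 337 days after Jan 1.
337 mod 7 = 1, so advance 1 weekday from Friday: Saturday.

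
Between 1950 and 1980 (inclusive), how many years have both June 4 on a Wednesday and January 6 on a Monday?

3

Check each year's weekday for June 4 and January 6:
  1950: Sun/Fri  1951: Mon/Sat  1952: Wed/Sun  1953: Thu/Tue  1954: Fri/Wed  1955: Sat/Thu  1956: Mon/Fri  1957: Tue/Sun  1958: Wed/Mon ✓  1959: Thu/Tue  1960: Sat/Wed  1961: Sun/Fri  1962: Mon/Sat  1963: Tue/Sun  …(3 more)…  1967: Sun/Fri  1968: Tue/Sat  1969: Wed/Mon ✓  1970: Thu/Tue  1971: Fri/Wed  1972: Sun/Thu  1973: Mon/Sat  1974: Tue/Sun  1975: Wed/Mon ✓  1976: Fri/Tue  1977: Sat/Thu  1978: Sun/Fri  1979: Mon/Sat  1980: Wed/Sun
Both conditions hold in: 1958, 1969, 1975 — 3.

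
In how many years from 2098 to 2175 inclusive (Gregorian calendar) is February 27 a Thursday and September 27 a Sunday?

Check each year's weekday for February 27 and September 27:
  2098: Thu/Sat  2099: Fri/Sun  2100: Sat/Mon  2101: Sun/Tue  2102: Mon/Wed  2103: Tue/Thu  2104: Wed/Sat  2105: Fri/Sun  2106: Sat/Mon  2107: Sun/Tue  2108: Mon/Thu  2109: Wed/Fri  2110: Thu/Sat  2111: Fri/Sun  …(50 more)…  2162: Sat/Mon  2163: Sun/Tue  2164: Mon/Thu  2165: Wed/Fri  2166: Thu/Sat  2167: Fri/Sun  2168: Sat/Tue  2169: Mon/Wed  2170: Tue/Thu  2171: Wed/Fri  2172: Thu/Sun ✓  2173: Sat/Mon  2174: Sun/Tue  2175: Mon/Wed
Both conditions hold in: 2116, 2144, 2172 — 3.

3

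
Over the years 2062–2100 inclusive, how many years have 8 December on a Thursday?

5

Track 8 December's weekday year by year (advancing +1, or +2 across a Feb 29):
  2062: Fri  2063: Sat (+1)  2064: Mon (+2)  2065: Tue (+1)  2066: Wed (+1)
  2067: Thu (+1) ✓  2068: Sat (+2)  2069: Sun (+1)  2070: Mon (+1)  2071: Tue (+1)
  2072: Thu (+2) ✓  2073: Fri (+1)  2074: Sat (+1)  2075: Sun (+1)  … (11 more years) …
  2087: Mon (+1)  2088: Wed (+2)  2089: Thu (+1) ✓  2090: Fri (+1)  2091: Sat (+1)
  2092: Mon (+2)  2093: Tue (+1)  2094: Wed (+1)  2095: Thu (+1) ✓  2096: Sat (+2)
  2097: Sun (+1)  2098: Mon (+1)  2099: Tue (+1)  2100: Wed (+1)
Thursday years: 2067, 2072, 2078, 2089, 2095 — 5 in total.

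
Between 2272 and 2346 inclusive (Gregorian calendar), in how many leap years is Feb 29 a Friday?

2

Leap years in 2272–2346: 18 of them.
Feb 29 weekday advances by 5 (mod 7) from one leap year to the next four years later (or differs when a century non-leap intervenes).
Leap-day weekdays: 2272:Thu 2276:Tue 2280:Sun 2284:Fri✓ 2288:Wed 2292:Mon 2296:Sat 2304:Mon 2308:Sat 2312:Thu 2316:Tue 2320:Sun 2324:Fri✓ 2328:Wed 2332:Mon 2336:Sat 2340:Thu 2344:Tue
Friday: 2284, 2324 → 2.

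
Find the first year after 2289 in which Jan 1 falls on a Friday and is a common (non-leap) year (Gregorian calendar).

2297

Jan 1 advances by 2 weekdays after a leap year and by 1 after a common year.
2289: Jan 1 is Tuesday.
2290: Wednesday
2291: Thursday
2292: Friday (leap)
2293: Sunday
2294: Monday
2295: Tuesday
2296: Wednesday (leap)
2297: Friday
2297 begins on a Friday and is a common year.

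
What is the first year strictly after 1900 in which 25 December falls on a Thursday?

From one year to the next, a fixed date's weekday advances by 1, or by 2 when a Feb 29 lies between the two dates.
1900: December 25 is Tuesday.
1901: Wednesday (+1)
1902: Thursday (+1)
25 December falls on a Thursday in 1902.

1902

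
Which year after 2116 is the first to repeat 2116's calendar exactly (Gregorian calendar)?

Two years share a calendar iff Jan 1 falls on the same weekday and both are leap or both are common. 2116: Jan 1 is Wednesday, leap year.
2117: Jan 1 Friday, common
2118: Jan 1 Saturday, common
2119: Jan 1 Sunday, common
2120: Jan 1 Monday, leap
2121: Jan 1 Wednesday, common
2122: Jan 1 Thursday, common
2123: Jan 1 Friday, common
2124: Jan 1 Saturday, leap
2125: Jan 1 Monday, common
2126: Jan 1 Tuesday, common
2127: Jan 1 Wednesday, common
2128: Jan 1 Thursday, leap
2129: Jan 1 Saturday, common
2130: Jan 1 Sunday, common
2131: Jan 1 Monday, common
2132: Jan 1 Tuesday, leap
2133: Jan 1 Thursday, common
2134: Jan 1 Friday, common
2135: Jan 1 Saturday, common
2136: Jan 1 Sunday, leap
2137: Jan 1 Tuesday, common
2138: Jan 1 Wednesday, common
2139: Jan 1 Thursday, common
2140: Jan 1 Friday, leap
2141: Jan 1 Sunday, common
2142: Jan 1 Monday, common
2143: Jan 1 Tuesday, common
2144: Jan 1 Wednesday, leap
2144 matches on both conditions.

2144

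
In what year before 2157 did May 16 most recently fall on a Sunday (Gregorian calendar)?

2156

From one year to the next, a fixed date's weekday advances by 1, or by 2 when a Feb 29 lies between the two dates.
2157: May 16 is Monday.
2156: Sunday (−1)
May 16 falls on a Sunday in 2156.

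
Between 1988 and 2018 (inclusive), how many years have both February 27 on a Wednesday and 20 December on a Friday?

3

Check each year's weekday for February 27 and 20 December:
  1988: Sat/Tue  1989: Mon/Wed  1990: Tue/Thu  1991: Wed/Fri ✓  1992: Thu/Sun  1993: Sat/Mon  1994: Sun/Tue  1995: Mon/Wed  1996: Tue/Fri  1997: Thu/Sat  1998: Fri/Sun  1999: Sat/Mon  2000: Sun/Wed  2001: Tue/Thu  …(3 more)…  2005: Sun/Tue  2006: Mon/Wed  2007: Tue/Thu  2008: Wed/Sat  2009: Fri/Sun  2010: Sat/Mon  2011: Sun/Tue  2012: Mon/Thu  2013: Wed/Fri ✓  2014: Thu/Sat  2015: Fri/Sun  2016: Sat/Tue  2017: Mon/Wed  2018: Tue/Thu
Both conditions hold in: 1991, 2002, 2013 — 3.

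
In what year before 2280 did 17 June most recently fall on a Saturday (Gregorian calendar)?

From one year to the next, a fixed date's weekday advances by 1, or by 2 when a Feb 29 lies between the two dates.
2280: June 17 is Thursday.
2279: Tuesday (−2)
2278: Monday (−1)
2277: Sunday (−1)
2276: Saturday (−1)
17 June falls on a Saturday in 2276.

2276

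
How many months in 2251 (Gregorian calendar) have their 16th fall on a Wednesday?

2

Check the 16th of each month of 2251: Jan 16: Thu, Feb 16: Sun, Mar 16: Sun, Apr 16: Wed, May 16: Fri, Jun 16: Mon, Jul 16: Wed, Aug 16: Sat, Sep 16: Tue, Oct 16: Thu, Nov 16: Sun, Dec 16: Tue.
Wednesday occurs in April, July — 2 months.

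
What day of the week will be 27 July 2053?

Sunday

January 1, 2053 is a Wednesday.
July 27 is day 208 of the year, i.e. 207 days after Jan 1.
207 mod 7 = 4, so advance 4 weekdays from Wednesday: Sunday.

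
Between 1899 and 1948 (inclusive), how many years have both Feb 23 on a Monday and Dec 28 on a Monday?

Check each year's weekday for Feb 23 and Dec 28:
  1899: Thu/Thu  1900: Fri/Fri  1901: Sat/Sat  1902: Sun/Sun  1903: Mon/Mon ✓  1904: Tue/Wed  1905: Thu/Thu  1906: Fri/Fri  1907: Sat/Sat  1908: Sun/Mon  1909: Tue/Tue  1910: Wed/Wed  1911: Thu/Thu  1912: Fri/Sat  …(22 more)…  1935: Sat/Sat  1936: Sun/Mon  1937: Tue/Tue  1938: Wed/Wed  1939: Thu/Thu  1940: Fri/Sat  1941: Sun/Sun  1942: Mon/Mon ✓  1943: Tue/Tue  1944: Wed/Thu  1945: Fri/Fri  1946: Sat/Sat  1947: Sun/Sun  1948: Mon/Tue
Both conditions hold in: 1903, 1914, 1925, 1931, 1942 — 5.

5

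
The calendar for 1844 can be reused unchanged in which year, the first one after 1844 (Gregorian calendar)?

1872

Two years share a calendar iff Jan 1 falls on the same weekday and both are leap or both are common. 1844: Jan 1 is Monday, leap year.
1845: Jan 1 Wednesday, common
1846: Jan 1 Thursday, common
1847: Jan 1 Friday, common
1848: Jan 1 Saturday, leap
1849: Jan 1 Monday, common
1850: Jan 1 Tuesday, common
1851: Jan 1 Wednesday, common
1852: Jan 1 Thursday, leap
1853: Jan 1 Saturday, common
1854: Jan 1 Sunday, common
1855: Jan 1 Monday, common
1856: Jan 1 Tuesday, leap
1857: Jan 1 Thursday, common
1858: Jan 1 Friday, common
1859: Jan 1 Saturday, common
1860: Jan 1 Sunday, leap
1861: Jan 1 Tuesday, common
1862: Jan 1 Wednesday, common
1863: Jan 1 Thursday, common
1864: Jan 1 Friday, leap
1865: Jan 1 Sunday, common
1866: Jan 1 Monday, common
1867: Jan 1 Tuesday, common
1868: Jan 1 Wednesday, leap
1869: Jan 1 Friday, common
1870: Jan 1 Saturday, common
1871: Jan 1 Sunday, common
1872: Jan 1 Monday, leap
1872 matches on both conditions.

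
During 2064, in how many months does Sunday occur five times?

4

A month of length L has five Sundays iff its first Sunday is on day ≤ L−28 (so day 1–3 in a 31-day month, 1–2 in a 30-day month, day 1 in a leap February).
Checking each month of 2064: Jan starts Tue (31d); Feb starts Fri (29d); Mar starts Sat (31d) ✓; Apr starts Tue (30d); May starts Thu (31d); Jun starts Sun (30d) ✓; Jul starts Tue (31d); Aug starts Fri (31d) ✓; Sep starts Mon (30d); Oct starts Wed (31d); Nov starts Sat (30d) ✓; Dec starts Mon (31d).
Five-Sunday months: March, June, August, November → 4.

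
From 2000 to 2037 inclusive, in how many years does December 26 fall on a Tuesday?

6

Track December 26's weekday year by year (advancing +1, or +2 across a Feb 29):
  2000: Tue ✓  2001: Wed (+1)  2002: Thu (+1)  2003: Fri (+1)  2004: Sun (+2)
  2005: Mon (+1)  2006: Tue (+1) ✓  2007: Wed (+1)  2008: Fri (+2)  2009: Sat (+1)
  2010: Sun (+1)  2011: Mon (+1)  2012: Wed (+2)  2013: Thu (+1)  … (10 more years) …
  2024: Thu (+2)  2025: Fri (+1)  2026: Sat (+1)  2027: Sun (+1)  2028: Tue (+2) ✓
  2029: Wed (+1)  2030: Thu (+1)  2031: Fri (+1)  2032: Sun (+2)  2033: Mon (+1)
  2034: Tue (+1) ✓  2035: Wed (+1)  2036: Fri (+2)  2037: Sat (+1)
Tuesday years: 2000, 2006, 2017, 2023, 2028, 2034 — 6 in total.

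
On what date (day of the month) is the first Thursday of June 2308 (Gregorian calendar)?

June 1, 2308 is a Monday, so the first Thursday is the 4th.
The first Thursday is 4 + 0 = 4.

4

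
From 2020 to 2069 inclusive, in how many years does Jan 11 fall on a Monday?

7

Track Jan 11's weekday year by year (advancing +1, or +2 across a Feb 29):
  2020: Sat  2021: Mon (+2) ✓  2022: Tue (+1)  2023: Wed (+1)  2024: Thu (+1)
  2025: Sat (+2)  2026: Sun (+1)  2027: Mon (+1) ✓  2028: Tue (+1)  2029: Thu (+2)
  2030: Fri (+1)  2031: Sat (+1)  2032: Sun (+1)  2033: Tue (+2)  … (22 more years) …
  2056: Tue (+1)  2057: Thu (+2)  2058: Fri (+1)  2059: Sat (+1)  2060: Sun (+1)
  2061: Tue (+2)  2062: Wed (+1)  2063: Thu (+1)  2064: Fri (+1)  2065: Sun (+2)
  2066: Mon (+1) ✓  2067: Tue (+1)  2068: Wed (+1)  2069: Fri (+2)
Monday years: 2021, 2027, 2038, 2044, 2049, 2055, 2066 — 7 in total.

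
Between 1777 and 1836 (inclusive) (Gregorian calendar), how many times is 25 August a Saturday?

9

Track 25 August's weekday year by year (advancing +1, or +2 across a Feb 29):
  1777: Mon  1778: Tue (+1)  1779: Wed (+1)  1780: Fri (+2)  1781: Sat (+1) ✓
  1782: Sun (+1)  1783: Mon (+1)  1784: Wed (+2)  1785: Thu (+1)  1786: Fri (+1)
  1787: Sat (+1) ✓  1788: Mon (+2)  1789: Tue (+1)  1790: Wed (+1)  … (32 more years) …
  1823: Mon (+1)  1824: Wed (+2)  1825: Thu (+1)  1826: Fri (+1)  1827: Sat (+1) ✓
  1828: Mon (+2)  1829: Tue (+1)  1830: Wed (+1)  1831: Thu (+1)  1832: Sat (+2) ✓
  1833: Sun (+1)  1834: Mon (+1)  1835: Tue (+1)  1836: Thu (+2)
Saturday years: 1781, 1787, 1792, 1798, 1804, 1810, 1821, 1827, 1832 — 9 in total.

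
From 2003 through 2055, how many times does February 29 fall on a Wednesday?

Leap years in 2003–2055: 13 of them.
Feb 29 weekday advances by 5 (mod 7) from one leap year to the next four years later (or differs when a century non-leap intervenes).
Leap-day weekdays: 2004:Sun 2008:Fri 2012:Wed✓ 2016:Mon 2020:Sat 2024:Thu 2028:Tue 2032:Sun 2036:Fri 2040:Wed✓ 2044:Mon 2048:Sat 2052:Thu
Wednesday: 2012, 2040 → 2.

2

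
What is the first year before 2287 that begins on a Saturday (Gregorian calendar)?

2281

Jan 1 advances by 2 weekdays after a leap year and by 1 after a common year.
2287: Jan 1 is Saturday.
2286: Friday
2285: Thursday
2284: Tuesday (leap)
2283: Monday
2282: Sunday
2281: Saturday
2281 begins on a Saturday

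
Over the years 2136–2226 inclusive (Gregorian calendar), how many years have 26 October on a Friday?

Track 26 October's weekday year by year (advancing +1, or +2 across a Feb 29):
  2136: Fri ✓  2137: Sat (+1)  2138: Sun (+1)  2139: Mon (+1)  2140: Wed (+2)
  2141: Thu (+1)  2142: Fri (+1) ✓  2143: Sat (+1)  2144: Mon (+2)  2145: Tue (+1)
  2146: Wed (+1)  2147: Thu (+1)  2148: Sat (+2)  2149: Sun (+1)  … (63 more years) …
  2213: Tue (+1)  2214: Wed (+1)  2215: Thu (+1)  2216: Sat (+2)  2217: Sun (+1)
  2218: Mon (+1)  2219: Tue (+1)  2220: Thu (+2)  2221: Fri (+1) ✓  2222: Sat (+1)
  2223: Sun (+1)  2224: Tue (+2)  2225: Wed (+1)  2226: Thu (+1)
Friday years: 2136, 2142, 2153, 2159, 2164, 2170, 2181, 2187, 2192, 2198, 2204, 2210, 2221 — 13 in total.

13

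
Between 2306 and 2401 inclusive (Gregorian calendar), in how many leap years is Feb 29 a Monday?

Leap years in 2306–2401: 24 of them.
Feb 29 weekday advances by 5 (mod 7) from one leap year to the next four years later (or differs when a century non-leap intervenes).
Leap-day weekdays: 2308:Sat 2312:Thu 2316:Tue 2320:Sun 2324:Fri 2328:Wed 2332:Mon✓ 2336:Sat 2340:Thu 2344:Tue 2348:Sun 2352:Fri 2356:Wed 2360:Mon✓ 2364:Sat 2368:Thu 2372:Tue 2376:Sun 2380:Fri 2384:Wed 2388:Mon✓ 2392:Sat 2396:Thu 2400:Tue
Monday: 2332, 2360, 2388 → 3.

3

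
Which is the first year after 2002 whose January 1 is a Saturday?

Jan 1 advances by 2 weekdays after a leap year and by 1 after a common year.
2002: Jan 1 is Tuesday.
2003: Wednesday
2004: Thursday (leap)
2005: Saturday
2005 begins on a Saturday

2005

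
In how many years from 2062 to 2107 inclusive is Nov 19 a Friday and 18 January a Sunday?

1

Check each year's weekday for Nov 19 and 18 January:
  2062: Sun/Wed  2063: Mon/Thu  2064: Wed/Fri  2065: Thu/Sun  2066: Fri/Mon  2067: Sat/Tue  2068: Mon/Wed  2069: Tue/Fri  2070: Wed/Sat  2071: Thu/Sun  2072: Sat/Mon  2073: Sun/Wed  2074: Mon/Thu  2075: Tue/Fri  …(18 more)…  2094: Fri/Mon  2095: Sat/Tue  2096: Mon/Wed  2097: Tue/Fri  2098: Wed/Sat  2099: Thu/Sun  2100: Fri/Mon  2101: Sat/Tue  2102: Sun/Wed  2103: Mon/Thu  2104: Wed/Fri  2105: Thu/Sun  2106: Fri/Mon  2107: Sat/Tue
Both conditions hold in: 2088 — 1.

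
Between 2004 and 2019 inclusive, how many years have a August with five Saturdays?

August has 31 days; it has five Saturdays when Saturday falls among the first (month-length − 28) days — i.e. when August 1 is one of Saturday/Friday/Thursday.
August 1 by year: 2004:Sun 2005:Mon 2006:Tue 2007:Wed 2008:Fri✓ 2009:Sat✓ 2010:Sun 2011:Mon 2012:Wed 2013:Thu✓ 2014:Fri✓ 2015:Sat✓ 2016:Mon 2017:Tue 2018:Wed 2019:Thu✓
Years with five Saturdays: 2008, 2009, 2013, 2014, 2015, 2019 → 6.

6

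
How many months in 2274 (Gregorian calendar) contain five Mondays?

A month of length L has five Mondays iff its first Monday is on day ≤ L−28 (so day 1–3 in a 31-day month, 1–2 in a 30-day month, day 1 in a leap February).
Checking each month of 2274: Jan starts Thu (31d); Feb starts Sun (28d); Mar starts Sun (31d) ✓; Apr starts Wed (30d); May starts Fri (31d); Jun starts Mon (30d) ✓; Jul starts Wed (31d); Aug starts Sat (31d) ✓; Sep starts Tue (30d); Oct starts Thu (31d); Nov starts Sun (30d) ✓; Dec starts Tue (31d).
Five-Monday months: March, June, August, November → 4.

4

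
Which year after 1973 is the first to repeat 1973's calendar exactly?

1979

Two years share a calendar iff Jan 1 falls on the same weekday and both are leap or both are common. 1973: Jan 1 is Monday, common year.
1974: Jan 1 Tuesday, common
1975: Jan 1 Wednesday, common
1976: Jan 1 Thursday, leap
1977: Jan 1 Saturday, common
1978: Jan 1 Sunday, common
1979: Jan 1 Monday, common
1979 matches on both conditions.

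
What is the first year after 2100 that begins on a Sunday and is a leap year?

Jan 1 advances by 2 weekdays after a leap year and by 1 after a common year.
2100: Jan 1 is Friday.
2101: Saturday
2102: Sunday
2103: Monday
2104: Tuesday (leap)
2105: Thursday
2106: Friday
2107: Saturday
2108: Sunday (leap)
2108 begins on a Sunday and is a leap year.

2108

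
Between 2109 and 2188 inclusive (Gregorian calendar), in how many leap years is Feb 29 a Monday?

3

Leap years in 2109–2188: 20 of them.
Feb 29 weekday advances by 5 (mod 7) from one leap year to the next four years later (or differs when a century non-leap intervenes).
Leap-day weekdays: 2112:Mon✓ 2116:Sat 2120:Thu 2124:Tue 2128:Sun 2132:Fri 2136:Wed 2140:Mon✓ 2144:Sat 2148:Thu 2152:Tue 2156:Sun 2160:Fri 2164:Wed 2168:Mon✓ 2172:Sat 2176:Thu 2180:Tue 2184:Sun 2188:Fri
Monday: 2112, 2140, 2168 → 3.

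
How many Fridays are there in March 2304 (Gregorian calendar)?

March 2304 has 31 days and begins on Tuesday.
The first Friday is March 4.
Fridays fall on 4, 11, 18, 25 — that's 4.

4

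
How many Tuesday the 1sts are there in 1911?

Check the 1st of each month of 1911: Jan 1: Sun, Feb 1: Wed, Mar 1: Wed, Apr 1: Sat, May 1: Mon, Jun 1: Thu, Jul 1: Sat, Aug 1: Tue, Sep 1: Fri, Oct 1: Sun, Nov 1: Wed, Dec 1: Fri.
Tuesday occurs in August — 1 month.

1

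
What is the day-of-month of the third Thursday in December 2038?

16

December 1, 2038 is a Wednesday, so the first Thursday is the 2nd.
The third Thursday is 2 + 14 = 16.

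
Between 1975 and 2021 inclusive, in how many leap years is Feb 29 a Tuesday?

Leap years in 1975–2021: 12 of them.
Feb 29 weekday advances by 5 (mod 7) from one leap year to the next four years later (or differs when a century non-leap intervenes).
Leap-day weekdays: 1976:Sun 1980:Fri 1984:Wed 1988:Mon 1992:Sat 1996:Thu 2000:Tue✓ 2004:Sun 2008:Fri 2012:Wed 2016:Mon 2020:Sat
Tuesday: 2000 → 1.

1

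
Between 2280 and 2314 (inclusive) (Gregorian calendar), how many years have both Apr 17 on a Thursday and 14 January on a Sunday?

0

Check each year's weekday for Apr 17 and 14 January:
  2280: Sat/Wed  2281: Sun/Fri  2282: Mon/Sat  2283: Tue/Sun  2284: Thu/Mon  2285: Fri/Wed  2286: Sat/Thu  2287: Sun/Fri  2288: Tue/Sat  2289: Wed/Mon  2290: Thu/Tue  2291: Fri/Wed  2292: Sun/Thu  2293: Mon/Sat  …(7 more)…  2301: Wed/Mon  2302: Thu/Tue  2303: Fri/Wed  2304: Sun/Thu  2305: Mon/Sat  2306: Tue/Sun  2307: Wed/Mon  2308: Fri/Tue  2309: Sat/Thu  2310: Sun/Fri  2311: Mon/Sat  2312: Wed/Sun  2313: Thu/Tue  2314: Fri/Wed
Both conditions hold in: no year — 0.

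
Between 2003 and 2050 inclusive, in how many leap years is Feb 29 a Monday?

Leap years in 2003–2050: 12 of them.
Feb 29 weekday advances by 5 (mod 7) from one leap year to the next four years later (or differs when a century non-leap intervenes).
Leap-day weekdays: 2004:Sun 2008:Fri 2012:Wed 2016:Mon✓ 2020:Sat 2024:Thu 2028:Tue 2032:Sun 2036:Fri 2040:Wed 2044:Mon✓ 2048:Sat
Monday: 2016, 2044 → 2.

2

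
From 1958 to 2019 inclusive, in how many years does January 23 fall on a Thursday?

Track January 23's weekday year by year (advancing +1, or +2 across a Feb 29):
  1958: Thu ✓  1959: Fri (+1)  1960: Sat (+1)  1961: Mon (+2)  1962: Tue (+1)
  1963: Wed (+1)  1964: Thu (+1) ✓  1965: Sat (+2)  1966: Sun (+1)  1967: Mon (+1)
  1968: Tue (+1)  1969: Thu (+2) ✓  1970: Fri (+1)  1971: Sat (+1)  … (34 more years) …
  2006: Mon (+1)  2007: Tue (+1)  2008: Wed (+1)  2009: Fri (+2)  2010: Sat (+1)
  2011: Sun (+1)  2012: Mon (+1)  2013: Wed (+2)  2014: Thu (+1) ✓  2015: Fri (+1)
  2016: Sat (+1)  2017: Mon (+2)  2018: Tue (+1)  2019: Wed (+1)
Thursday years: 1958, 1964, 1969, 1975, 1986, 1992, 1997, 2003, 2014 — 9 in total.

9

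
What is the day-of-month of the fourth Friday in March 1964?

27

March 1, 1964 is a Sunday, so the first Friday is the 6th.
The fourth Friday is 6 + 21 = 27.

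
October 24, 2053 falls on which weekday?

Friday

January 1, 2053 is a Wednesday.
October 24 is day 297 of the year, i.e. 296 days after Jan 1.
296 mod 7 = 2, so advance 2 weekdays from Wednesday: Friday.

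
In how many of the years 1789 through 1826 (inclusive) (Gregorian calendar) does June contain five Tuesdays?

June has 30 days; it has five Tuesdays when Tuesday falls among the first (month-length − 28) days — i.e. when June 1 is one of Tuesday/Monday.
June 1 by year: 1789:Mon✓ 1790:Tue✓ 1791:Wed 1792:Fri 1793:Sat 1794:Sun 1795:Mon✓ 1796:Wed 1797:Thu 1798:Fri 1799:Sat 1800:Sun 1801:Mon✓ 1802:Tue✓ 1803:Wed …(8 more)… 1812:Mon✓ 1813:Tue✓ 1814:Wed 1815:Thu 1816:Sat 1817:Sun 1818:Mon✓ 1819:Tue✓ 1820:Thu 1821:Fri 1822:Sat 1823:Sun 1824:Tue✓ 1825:Wed 1826:Thu
Years with five Tuesdays: 1789, 1790, 1795, 1801, 1802, 1807, 1812, 1813, 1818, 1819, 1824 → 11.

11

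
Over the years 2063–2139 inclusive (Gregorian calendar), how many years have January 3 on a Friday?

10

Track January 3's weekday year by year (advancing +1, or +2 across a Feb 29):
  2063: Wed  2064: Thu (+1)  2065: Sat (+2)  2066: Sun (+1)  2067: Mon (+1)
  2068: Tue (+1)  2069: Thu (+2)  2070: Fri (+1) ✓  2071: Sat (+1)  2072: Sun (+1)
  2073: Tue (+2)  2074: Wed (+1)  2075: Thu (+1)  2076: Fri (+1) ✓  … (49 more years) …
  2126: Thu (+1)  2127: Fri (+1) ✓  2128: Sat (+1)  2129: Mon (+2)  2130: Tue (+1)
  2131: Wed (+1)  2132: Thu (+1)  2133: Sat (+2)  2134: Sun (+1)  2135: Mon (+1)
  2136: Tue (+1)  2137: Thu (+2)  2138: Fri (+1) ✓  2139: Sat (+1)
Friday years: 2070, 2076, 2081, 2087, 2098, 2110, 2116, 2121, 2127, 2138 — 10 in total.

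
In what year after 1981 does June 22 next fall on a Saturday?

1985

From one year to the next, a fixed date's weekday advances by 1, or by 2 when a Feb 29 lies between the two dates.
1981: June 22 is Monday.
1982: Tuesday (+1)
1983: Wednesday (+1)
1984: Friday (+2)
1985: Saturday (+1)
June 22 falls on a Saturday in 1985.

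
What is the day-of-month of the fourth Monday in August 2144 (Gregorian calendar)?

24

August 1, 2144 is a Saturday, so the first Monday is the 3rd.
The fourth Monday is 3 + 21 = 24.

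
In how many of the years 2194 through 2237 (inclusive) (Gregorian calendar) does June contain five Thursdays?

13

June has 30 days; it has five Thursdays when Thursday falls among the first (month-length − 28) days — i.e. when June 1 is one of Thursday/Wednesday.
June 1 by year: 2194:Sun 2195:Mon 2196:Wed✓ 2197:Thu✓ 2198:Fri 2199:Sat 2200:Sun 2201:Mon 2202:Tue 2203:Wed✓ 2204:Fri 2205:Sat 2206:Sun 2207:Mon 2208:Wed✓ …(14 more)… 2223:Sun 2224:Tue 2225:Wed✓ 2226:Thu✓ 2227:Fri 2228:Sun 2229:Mon 2230:Tue 2231:Wed✓ 2232:Fri 2233:Sat 2234:Sun 2235:Mon 2236:Wed✓ 2237:Thu✓
Years with five Thursdays: 2196, 2197, 2203, 2208, 2209, 2214, 2215, 2220, 2225, 2226, 2231, 2236, 2237 → 13.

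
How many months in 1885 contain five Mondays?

A month of length L has five Mondays iff its first Monday is on day ≤ L−28 (so day 1–3 in a 31-day month, 1–2 in a 30-day month, day 1 in a leap February).
Checking each month of 1885: Jan starts Thu (31d); Feb starts Sun (28d); Mar starts Sun (31d) ✓; Apr starts Wed (30d); May starts Fri (31d); Jun starts Mon (30d) ✓; Jul starts Wed (31d); Aug starts Sat (31d) ✓; Sep starts Tue (30d); Oct starts Thu (31d); Nov starts Sun (30d) ✓; Dec starts Tue (31d).
Five-Monday months: March, June, August, November → 4.

4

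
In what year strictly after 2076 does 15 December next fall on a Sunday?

From one year to the next, a fixed date's weekday advances by 1, or by 2 when a Feb 29 lies between the two dates.
2076: December 15 is Tuesday.
2077: Wednesday (+1)
2078: Thursday (+1)
2079: Friday (+1)
2080: Sunday (+2)
15 December falls on a Sunday in 2080.

2080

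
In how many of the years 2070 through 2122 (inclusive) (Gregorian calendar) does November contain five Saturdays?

November has 30 days; it has five Saturdays when Saturday falls among the first (month-length − 28) days — i.e. when November 1 is one of Saturday/Friday.
November 1 by year: 2070:Sat✓ 2071:Sun 2072:Tue 2073:Wed 2074:Thu 2075:Fri✓ 2076:Sun 2077:Mon 2078:Tue 2079:Wed 2080:Fri✓ 2081:Sat✓ 2082:Sun 2083:Mon 2084:Wed …(23 more)… 2108:Thu 2109:Fri✓ 2110:Sat✓ 2111:Sun 2112:Tue 2113:Wed 2114:Thu 2115:Fri✓ 2116:Sun 2117:Mon 2118:Tue 2119:Wed 2120:Fri✓ 2121:Sat✓ 2122:Sun
Years with five Saturdays: 2070, 2075, 2080, 2081, 2086, 2087, 2092, 2097, 2098, 2104, 2109, 2110, 2115, 2120, 2121 → 15.

15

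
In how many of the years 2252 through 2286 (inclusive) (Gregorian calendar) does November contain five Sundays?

10

November has 30 days; it has five Sundays when Sunday falls among the first (month-length − 28) days — i.e. when November 1 is one of Sunday/Saturday.
November 1 by year: 2252:Mon 2253:Tue 2254:Wed 2255:Thu 2256:Sat✓ 2257:Sun✓ 2258:Mon 2259:Tue 2260:Thu 2261:Fri 2262:Sat✓ 2263:Sun✓ 2264:Tue 2265:Wed 2266:Thu …(5 more)… 2272:Fri 2273:Sat✓ 2274:Sun✓ 2275:Mon 2276:Wed 2277:Thu 2278:Fri 2279:Sat✓ 2280:Mon 2281:Tue 2282:Wed 2283:Thu 2284:Sat✓ 2285:Sun✓ 2286:Mon
Years with five Sundays: 2256, 2257, 2262, 2263, 2268, 2273, 2274, 2279, 2284, 2285 → 10.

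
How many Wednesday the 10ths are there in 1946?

2

Check the 10th of each month of 1946: Jan 10: Thu, Feb 10: Sun, Mar 10: Sun, Apr 10: Wed, May 10: Fri, Jun 10: Mon, Jul 10: Wed, Aug 10: Sat, Sep 10: Tue, Oct 10: Thu, Nov 10: Sun, Dec 10: Tue.
Wednesday occurs in April, July — 2 months.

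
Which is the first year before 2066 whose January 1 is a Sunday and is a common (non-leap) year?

2062

Jan 1 advances by 2 weekdays after a leap year and by 1 after a common year.
2066: Jan 1 is Friday.
2065: Thursday
2064: Tuesday (leap)
2063: Monday
2062: Sunday
2062 begins on a Sunday and is a common year.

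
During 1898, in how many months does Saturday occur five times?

A month of length L has five Saturdays iff its first Saturday is on day ≤ L−28 (so day 1–3 in a 31-day month, 1–2 in a 30-day month, day 1 in a leap February).
Checking each month of 1898: Jan starts Sat (31d) ✓; Feb starts Tue (28d); Mar starts Tue (31d); Apr starts Fri (30d) ✓; May starts Sun (31d); Jun starts Wed (30d); Jul starts Fri (31d) ✓; Aug starts Mon (31d); Sep starts Thu (30d); Oct starts Sat (31d) ✓; Nov starts Tue (30d); Dec starts Thu (31d) ✓.
Five-Saturday months: January, April, July, October, December → 5.

5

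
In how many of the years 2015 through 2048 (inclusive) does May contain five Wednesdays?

15

May has 31 days; it has five Wednesdays when Wednesday falls among the first (month-length − 28) days — i.e. when May 1 is one of Wednesday/Tuesday/Monday.
May 1 by year: 2015:Fri 2016:Sun 2017:Mon✓ 2018:Tue✓ 2019:Wed✓ 2020:Fri 2021:Sat 2022:Sun 2023:Mon✓ 2024:Wed✓ 2025:Thu 2026:Fri 2027:Sat 2028:Mon✓ 2029:Tue✓ …(4 more)… 2034:Mon✓ 2035:Tue✓ 2036:Thu 2037:Fri 2038:Sat 2039:Sun 2040:Tue✓ 2041:Wed✓ 2042:Thu 2043:Fri 2044:Sun 2045:Mon✓ 2046:Tue✓ 2047:Wed✓ 2048:Fri
Years with five Wednesdays: 2017, 2018, 2019, 2023, 2024, 2028, 2029, 2030, 2034, 2035, 2040, 2041, 2045, 2046, 2047 → 15.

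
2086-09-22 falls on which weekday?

Sunday

January 1, 2086 is a Tuesday.
September 22 is day 265 of the year, i.e. 264 days after Jan 1.
264 mod 7 = 5, so advance 5 weekdays from Tuesday: Sunday.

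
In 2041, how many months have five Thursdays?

A month of length L has five Thursdays iff its first Thursday is on day ≤ L−28 (so day 1–3 in a 31-day month, 1–2 in a 30-day month, day 1 in a leap February).
Checking each month of 2041: Jan starts Tue (31d) ✓; Feb starts Fri (28d); Mar starts Fri (31d); Apr starts Mon (30d); May starts Wed (31d) ✓; Jun starts Sat (30d); Jul starts Mon (31d); Aug starts Thu (31d) ✓; Sep starts Sun (30d); Oct starts Tue (31d) ✓; Nov starts Fri (30d); Dec starts Sun (31d).
Five-Thursday months: January, May, August, October → 4.

4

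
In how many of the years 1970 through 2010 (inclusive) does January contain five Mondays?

17

January has 31 days; it has five Mondays when Monday falls among the first (month-length − 28) days — i.e. when January 1 is one of Monday/Sunday/Saturday.
January 1 by year: 1970:Thu 1971:Fri 1972:Sat✓ 1973:Mon✓ 1974:Tue 1975:Wed 1976:Thu 1977:Sat✓ 1978:Sun✓ 1979:Mon✓ 1980:Tue 1981:Thu 1982:Fri 1983:Sat✓ 1984:Sun✓ …(11 more)… 1996:Mon✓ 1997:Wed 1998:Thu 1999:Fri 2000:Sat✓ 2001:Mon✓ 2002:Tue 2003:Wed 2004:Thu 2005:Sat✓ 2006:Sun✓ 2007:Mon✓ 2008:Tue 2009:Thu 2010:Fri
Years with five Mondays: 1972, 1973, 1977, 1978, 1979, 1983, 1984, 1989, 1990, 1994, 1995, 1996, 2000, 2001, 2005, 2006, 2007 → 17.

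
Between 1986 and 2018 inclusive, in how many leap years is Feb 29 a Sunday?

Leap years in 1986–2018: 8 of them.
Feb 29 weekday advances by 5 (mod 7) from one leap year to the next four years later (or differs when a century non-leap intervenes).
Leap-day weekdays: 1988:Mon 1992:Sat 1996:Thu 2000:Tue 2004:Sun✓ 2008:Fri 2012:Wed 2016:Mon
Sunday: 2004 → 1.

1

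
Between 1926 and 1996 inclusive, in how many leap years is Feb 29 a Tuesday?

2

Leap years in 1926–1996: 18 of them.
Feb 29 weekday advances by 5 (mod 7) from one leap year to the next four years later (or differs when a century non-leap intervenes).
Leap-day weekdays: 1928:Wed 1932:Mon 1936:Sat 1940:Thu 1944:Tue✓ 1948:Sun 1952:Fri 1956:Wed 1960:Mon 1964:Sat 1968:Thu 1972:Tue✓ 1976:Sun 1980:Fri 1984:Wed 1988:Mon 1992:Sat 1996:Thu
Tuesday: 1944, 1972 → 2.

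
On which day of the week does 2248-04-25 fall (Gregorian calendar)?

Tuesday

January 1, 2248 is a Saturday.
April 25 is day 116 of the year, i.e. 115 days after Jan 1.
115 mod 7 = 3, so advance 3 weekdays from Saturday: Tuesday.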